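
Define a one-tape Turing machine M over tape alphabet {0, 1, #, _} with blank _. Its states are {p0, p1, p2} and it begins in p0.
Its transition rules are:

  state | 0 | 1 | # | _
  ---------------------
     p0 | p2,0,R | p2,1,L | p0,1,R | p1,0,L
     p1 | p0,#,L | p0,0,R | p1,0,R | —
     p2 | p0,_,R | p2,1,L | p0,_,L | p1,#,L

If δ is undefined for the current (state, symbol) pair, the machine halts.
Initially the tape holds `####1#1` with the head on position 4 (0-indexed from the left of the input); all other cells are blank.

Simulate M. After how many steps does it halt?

p0 | __####[1]#1   read 1 → write 1, move L, go to p2
p2 | __###[#]1#1   read # → write _, move L, go to p0
p0 | __##[#]_1#1   read # → write 1, move R, go to p0
p0 | __##1[_]1#1   read _ → write 0, move L, go to p1
p1 | __##[1]01#1   read 1 → write 0, move R, go to p0
p0 | __##0[0]1#1   read 0 → write 0, move R, go to p2
p2 | __##00[1]#1   read 1 → write 1, move L, go to p2
p2 | __##0[0]1#1   read 0 → write _, move R, go to p0
p0 | __##0_[1]#1   read 1 → write 1, move L, go to p2
p2 | __##0[_]1#1   read _ → write #, move L, go to p1
p1 | __##[0]#1#1   read 0 → write #, move L, go to p0
p0 | __#[#]##1#1   read # → write 1, move R, go to p0
p0 | __#1[#]#1#1   read # → write 1, move R, go to p0
p0 | __#11[#]1#1   read # → write 1, move R, go to p0
p0 | __#111[1]#1   read 1 → write 1, move L, go to p2
p2 | __#11[1]1#1   read 1 → write 1, move L, go to p2
p2 | __#1[1]11#1   read 1 → write 1, move L, go to p2
p2 | __#[1]111#1   read 1 → write 1, move L, go to p2
p2 | __[#]1111#1   read # → write _, move L, go to p0
p0 | _[_]_1111#1   read _ → write 0, move L, go to p1
p1 | [_]0_1111#1
M halts after 20 transitions.

20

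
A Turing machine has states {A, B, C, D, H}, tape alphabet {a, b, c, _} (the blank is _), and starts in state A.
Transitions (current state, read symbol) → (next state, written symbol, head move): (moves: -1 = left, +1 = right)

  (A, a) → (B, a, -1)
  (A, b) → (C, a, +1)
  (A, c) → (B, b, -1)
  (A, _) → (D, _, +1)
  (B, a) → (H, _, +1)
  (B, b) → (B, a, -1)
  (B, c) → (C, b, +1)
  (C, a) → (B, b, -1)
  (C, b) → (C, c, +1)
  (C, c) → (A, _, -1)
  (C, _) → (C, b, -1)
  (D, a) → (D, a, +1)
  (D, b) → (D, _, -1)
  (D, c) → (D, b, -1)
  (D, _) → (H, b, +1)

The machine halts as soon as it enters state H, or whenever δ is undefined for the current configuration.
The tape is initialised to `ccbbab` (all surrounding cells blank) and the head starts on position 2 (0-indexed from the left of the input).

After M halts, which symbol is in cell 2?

_

state=A head=2 tape=cc[b]bab_   (A,b)→(C,a,+1)
state=C head=3 tape=cca[b]ab_   (C,b)→(C,c,+1)
state=C head=4 tape=ccac[a]b_   (C,a)→(B,b,-1)
state=B head=3 tape=cca[c]bb_   (B,c)→(C,b,+1)
state=C head=4 tape=ccab[b]b_   (C,b)→(C,c,+1)
state=C head=5 tape=ccabc[b]_   (C,b)→(C,c,+1)
state=C head=6 tape=ccabcc[_]   (C,_)→(C,b,-1)
state=C head=5 tape=ccabc[c]b   (C,c)→(A,_,-1)
state=A head=4 tape=ccab[c]_b   (A,c)→(B,b,-1)
state=B head=3 tape=cca[b]b_b   (B,b)→(B,a,-1)
state=B head=2 tape=cc[a]ab_b   (B,a)→(H,_,+1)
state=H head=3 tape=cc_[a]b_b
Cell 2 holds _ when M halts.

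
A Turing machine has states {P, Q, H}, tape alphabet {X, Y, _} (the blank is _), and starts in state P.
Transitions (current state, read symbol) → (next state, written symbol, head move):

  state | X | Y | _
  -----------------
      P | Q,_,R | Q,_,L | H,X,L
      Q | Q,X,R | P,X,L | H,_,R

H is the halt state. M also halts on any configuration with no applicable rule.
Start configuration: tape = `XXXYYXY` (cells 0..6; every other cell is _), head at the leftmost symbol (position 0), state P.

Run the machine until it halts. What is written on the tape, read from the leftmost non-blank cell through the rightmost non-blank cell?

P | [X]XXYYXY__   read X → write _, move R, go to Q
Q | _[X]XYYXY__   read X → write X, move R, go to Q
Q | _X[X]YYXY__   read X → write X, move R, go to Q
Q | _XX[Y]YXY__   read Y → write X, move L, go to P
P | _X[X]XYXY__   read X → write _, move R, go to Q
Q | _X_[X]YXY__   read X → write X, move R, go to Q
Q | _X_X[Y]XY__   read Y → write X, move L, go to P
P | _X_[X]XXY__   read X → write _, move R, go to Q
Q | _X__[X]XY__   read X → write X, move R, go to Q
Q | _X__X[X]Y__   read X → write X, move R, go to Q
Q | _X__XX[Y]__   read Y → write X, move L, go to P
P | _X__X[X]X__   read X → write _, move R, go to Q
Q | _X__X_[X]__   read X → write X, move R, go to Q
Q | _X__X_X[_]_   read _ → write _, move R, go to H
H | _X__X_X_[_]
The non-blank tape span at halt is X__X_X.

X__X_X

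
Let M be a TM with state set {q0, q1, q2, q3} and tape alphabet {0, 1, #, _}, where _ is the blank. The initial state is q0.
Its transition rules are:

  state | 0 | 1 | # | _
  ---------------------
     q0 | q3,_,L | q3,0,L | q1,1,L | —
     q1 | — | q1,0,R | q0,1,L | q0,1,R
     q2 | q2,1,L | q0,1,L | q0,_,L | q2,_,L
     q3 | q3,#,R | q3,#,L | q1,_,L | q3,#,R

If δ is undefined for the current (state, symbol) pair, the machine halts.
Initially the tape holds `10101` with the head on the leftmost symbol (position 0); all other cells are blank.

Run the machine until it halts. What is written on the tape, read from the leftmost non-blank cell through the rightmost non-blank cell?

1_01_#01

q0 | ____[1]0101   read 1 → write 0, move L, go to q3
q3 | ___[_]00101   read _ → write #, move R, go to q3
q3 | ___#[0]0101   read 0 → write #, move R, go to q3
q3 | ___##[0]101   read 0 → write #, move R, go to q3
q3 | ___###[1]01   read 1 → write #, move L, go to q3
q3 | ___##[#]#01   read # → write _, move L, go to q1
q1 | ___#[#]_#01   read # → write 1, move L, go to q0
q0 | ___[#]1_#01   read # → write 1, move L, go to q1
q1 | __[_]11_#01   read _ → write 1, move R, go to q0
q0 | __1[1]1_#01   read 1 → write 0, move L, go to q3
q3 | __[1]01_#01   read 1 → write #, move L, go to q3
q3 | _[_]#01_#01   read _ → write #, move R, go to q3
q3 | _#[#]01_#01   read # → write _, move L, go to q1
q1 | _[#]_01_#01   read # → write 1, move L, go to q0
q0 | [_]1_01_#01
The non-blank tape span at halt is 1_01_#01.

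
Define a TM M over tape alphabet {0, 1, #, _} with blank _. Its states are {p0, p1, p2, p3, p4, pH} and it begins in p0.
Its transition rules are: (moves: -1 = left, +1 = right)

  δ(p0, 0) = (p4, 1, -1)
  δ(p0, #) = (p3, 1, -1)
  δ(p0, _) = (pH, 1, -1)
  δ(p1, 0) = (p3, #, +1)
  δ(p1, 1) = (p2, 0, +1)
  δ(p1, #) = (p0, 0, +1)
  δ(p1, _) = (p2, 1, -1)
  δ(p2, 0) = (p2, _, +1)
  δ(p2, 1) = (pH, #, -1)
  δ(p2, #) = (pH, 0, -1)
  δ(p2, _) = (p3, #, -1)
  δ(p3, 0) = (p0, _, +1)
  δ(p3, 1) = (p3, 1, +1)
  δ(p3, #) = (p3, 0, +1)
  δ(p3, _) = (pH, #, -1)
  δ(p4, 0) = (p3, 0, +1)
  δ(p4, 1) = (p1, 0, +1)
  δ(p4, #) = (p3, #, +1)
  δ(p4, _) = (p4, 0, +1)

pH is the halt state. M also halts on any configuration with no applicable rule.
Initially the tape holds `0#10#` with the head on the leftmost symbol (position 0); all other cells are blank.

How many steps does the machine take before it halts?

p0 | _[0]#10#   read 0 → write 1, move -1, go to p4
p4 | [_]1#10#   read _ → write 0, move +1, go to p4
p4 | 0[1]#10#   read 1 → write 0, move +1, go to p1
p1 | 00[#]10#   read # → write 0, move +1, go to p0
p0 | 000[1]0#
M halts after 4 transitions.

4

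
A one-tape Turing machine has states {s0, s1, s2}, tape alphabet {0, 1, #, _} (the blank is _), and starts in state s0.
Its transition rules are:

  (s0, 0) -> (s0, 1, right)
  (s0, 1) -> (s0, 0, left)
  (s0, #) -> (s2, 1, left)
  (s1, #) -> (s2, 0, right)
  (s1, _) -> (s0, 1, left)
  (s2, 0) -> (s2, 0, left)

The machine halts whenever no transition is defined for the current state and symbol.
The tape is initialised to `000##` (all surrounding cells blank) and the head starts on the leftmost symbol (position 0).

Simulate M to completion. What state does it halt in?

s0 | [0]00##   read 0 → write 1, move right, go to s0
s0 | 1[0]0##   read 0 → write 1, move right, go to s0
s0 | 11[0]##   read 0 → write 1, move right, go to s0
s0 | 111[#]#   read # → write 1, move left, go to s2
s2 | 11[1]1#
No transition is defined for (s2, 1); M halts in state s2.

s2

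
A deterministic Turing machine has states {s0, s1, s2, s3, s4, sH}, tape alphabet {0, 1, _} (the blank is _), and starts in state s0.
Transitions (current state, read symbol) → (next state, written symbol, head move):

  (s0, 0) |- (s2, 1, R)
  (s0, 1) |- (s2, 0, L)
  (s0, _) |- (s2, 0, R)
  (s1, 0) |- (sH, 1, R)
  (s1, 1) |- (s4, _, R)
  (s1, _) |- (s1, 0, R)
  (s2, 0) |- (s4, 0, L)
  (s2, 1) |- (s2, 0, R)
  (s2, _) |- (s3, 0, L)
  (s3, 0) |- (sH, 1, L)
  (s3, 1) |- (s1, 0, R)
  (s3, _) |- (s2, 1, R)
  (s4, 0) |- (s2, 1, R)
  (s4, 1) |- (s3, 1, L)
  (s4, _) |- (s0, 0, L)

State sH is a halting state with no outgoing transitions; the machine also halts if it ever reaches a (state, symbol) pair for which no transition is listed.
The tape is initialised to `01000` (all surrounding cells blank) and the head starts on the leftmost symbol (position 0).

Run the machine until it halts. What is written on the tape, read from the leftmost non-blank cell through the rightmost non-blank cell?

000_01

s0 | [0]1000__   read 0 → write 1, move R, go to s2
s2 | 1[1]000__   read 1 → write 0, move R, go to s2
s2 | 10[0]00__   read 0 → write 0, move L, go to s4
s4 | 1[0]000__   read 0 → write 1, move R, go to s2
s2 | 11[0]00__   read 0 → write 0, move L, go to s4
s4 | 1[1]000__   read 1 → write 1, move L, go to s3
s3 | [1]1000__   read 1 → write 0, move R, go to s1
s1 | 0[1]000__   read 1 → write _, move R, go to s4
s4 | 0_[0]00__   read 0 → write 1, move R, go to s2
s2 | 0_1[0]0__   read 0 → write 0, move L, go to s4
s4 | 0_[1]00__   read 1 → write 1, move L, go to s3
s3 | 0[_]100__   read _ → write 1, move R, go to s2
s2 | 01[1]00__   read 1 → write 0, move R, go to s2
s2 | 010[0]0__   read 0 → write 0, move L, go to s4
s4 | 01[0]00__   read 0 → write 1, move R, go to s2
s2 | 011[0]0__   read 0 → write 0, move L, go to s4
s4 | 01[1]00__   read 1 → write 1, move L, go to s3
s3 | 0[1]100__   read 1 → write 0, move R, go to s1
s1 | 00[1]00__   read 1 → write _, move R, go to s4
s4 | 00_[0]0__   read 0 → write 1, move R, go to s2
s2 | 00_1[0]__   read 0 → write 0, move L, go to s4
s4 | 00_[1]0__   read 1 → write 1, move L, go to s3
s3 | 00[_]10__   read _ → write 1, move R, go to s2
s2 | 001[1]0__   read 1 → write 0, move R, go to s2
s2 | 0010[0]__   read 0 → write 0, move L, go to s4
s4 | 001[0]0__   read 0 → write 1, move R, go to s2
s2 | 0011[0]__   read 0 → write 0, move L, go to s4
s4 | 001[1]0__   read 1 → write 1, move L, go to s3
s3 | 00[1]10__   read 1 → write 0, move R, go to s1
s1 | 000[1]0__   read 1 → write _, move R, go to s4
s4 | 000_[0]__   read 0 → write 1, move R, go to s2
s2 | 000_1[_]_   read _ → write 0, move L, go to s3
s3 | 000_[1]0_   read 1 → write 0, move R, go to s1
s1 | 000_0[0]_   read 0 → write 1, move R, go to sH
sH | 000_01[_]
The non-blank tape span at halt is 000_01.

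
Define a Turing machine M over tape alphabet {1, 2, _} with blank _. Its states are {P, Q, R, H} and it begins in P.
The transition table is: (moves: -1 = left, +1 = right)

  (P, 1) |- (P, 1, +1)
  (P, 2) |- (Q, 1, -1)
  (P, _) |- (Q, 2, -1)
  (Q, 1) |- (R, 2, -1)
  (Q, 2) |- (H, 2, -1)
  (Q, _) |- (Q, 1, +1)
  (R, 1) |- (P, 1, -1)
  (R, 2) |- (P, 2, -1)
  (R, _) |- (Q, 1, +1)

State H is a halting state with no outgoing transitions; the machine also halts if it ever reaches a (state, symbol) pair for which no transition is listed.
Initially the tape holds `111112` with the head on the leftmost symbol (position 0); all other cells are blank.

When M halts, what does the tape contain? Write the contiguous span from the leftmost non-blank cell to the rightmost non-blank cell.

P | __[1]11112   read 1 → write 1, move +1, go to P
P | __1[1]1112   read 1 → write 1, move +1, go to P
P | __11[1]112   read 1 → write 1, move +1, go to P
P | __111[1]12   read 1 → write 1, move +1, go to P
P | __1111[1]2   read 1 → write 1, move +1, go to P
P | __11111[2]   read 2 → write 1, move -1, go to Q
Q | __1111[1]1   read 1 → write 2, move -1, go to R
R | __111[1]21   read 1 → write 1, move -1, go to P
P | __11[1]121   read 1 → write 1, move +1, go to P
P | __111[1]21   read 1 → write 1, move +1, go to P
P | __1111[2]1   read 2 → write 1, move -1, go to Q
Q | __111[1]11   read 1 → write 2, move -1, go to R
R | __11[1]211   read 1 → write 1, move -1, go to P
P | __1[1]1211   read 1 → write 1, move +1, go to P
P | __11[1]211   read 1 → write 1, move +1, go to P
P | __111[2]11   read 2 → write 1, move -1, go to Q
Q | __11[1]111   read 1 → write 2, move -1, go to R
R | __1[1]2111   read 1 → write 1, move -1, go to P
P | __[1]12111   read 1 → write 1, move +1, go to P
P | __1[1]2111   read 1 → write 1, move +1, go to P
P | __11[2]111   read 2 → write 1, move -1, go to Q
Q | __1[1]1111   read 1 → write 2, move -1, go to R
R | __[1]21111   read 1 → write 1, move -1, go to P
P | _[_]121111   read _ → write 2, move -1, go to Q
Q | [_]2121111   read _ → write 1, move +1, go to Q
Q | 1[2]121111   read 2 → write 2, move -1, go to H
H | [1]2121111
The non-blank tape span at halt is 12121111.

12121111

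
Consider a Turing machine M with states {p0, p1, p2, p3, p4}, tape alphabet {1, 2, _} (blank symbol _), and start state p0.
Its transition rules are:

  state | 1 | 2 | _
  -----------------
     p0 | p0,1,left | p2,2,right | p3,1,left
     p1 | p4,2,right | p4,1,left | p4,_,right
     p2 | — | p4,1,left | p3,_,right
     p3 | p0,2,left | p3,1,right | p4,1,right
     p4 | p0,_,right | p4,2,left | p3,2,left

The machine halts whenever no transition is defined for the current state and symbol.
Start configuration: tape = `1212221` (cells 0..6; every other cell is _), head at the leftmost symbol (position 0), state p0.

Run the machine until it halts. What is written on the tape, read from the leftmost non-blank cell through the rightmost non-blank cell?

1_211212221

p0 | ____[1]212221   read 1 → write 1, move left, go to p0
p0 | ___[_]1212221   read _ → write 1, move left, go to p3
p3 | __[_]11212221   read _ → write 1, move right, go to p4
p4 | __1[1]1212221   read 1 → write _, move right, go to p0
p0 | __1_[1]212221   read 1 → write 1, move left, go to p0
p0 | __1[_]1212221   read _ → write 1, move left, go to p3
p3 | __[1]11212221   read 1 → write 2, move left, go to p0
p0 | _[_]211212221   read _ → write 1, move left, go to p3
p3 | [_]1211212221   read _ → write 1, move right, go to p4
p4 | 1[1]211212221   read 1 → write _, move right, go to p0
p0 | 1_[2]11212221   read 2 → write 2, move right, go to p2
p2 | 1_2[1]1212221
The non-blank tape span at halt is 1_211212221.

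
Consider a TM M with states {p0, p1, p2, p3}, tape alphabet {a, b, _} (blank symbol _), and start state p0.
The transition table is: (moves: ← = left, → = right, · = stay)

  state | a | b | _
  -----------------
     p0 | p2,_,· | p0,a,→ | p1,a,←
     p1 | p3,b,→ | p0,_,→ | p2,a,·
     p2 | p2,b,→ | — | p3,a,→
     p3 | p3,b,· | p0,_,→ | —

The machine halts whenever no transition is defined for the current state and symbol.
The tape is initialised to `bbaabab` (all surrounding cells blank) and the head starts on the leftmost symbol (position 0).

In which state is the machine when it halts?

p3

state=p0 head=0 tape=[b]baabab___   (p0,b)→(p0,a,→)
state=p0 head=1 tape=a[b]aabab___   (p0,b)→(p0,a,→)
state=p0 head=2 tape=aa[a]abab___   (p0,a)→(p2,_,·)
state=p2 head=2 tape=aa[_]abab___   (p2,_)→(p3,a,→)
state=p3 head=3 tape=aaa[a]bab___   (p3,a)→(p3,b,·)
state=p3 head=3 tape=aaa[b]bab___   (p3,b)→(p0,_,→)
state=p0 head=4 tape=aaa_[b]ab___   (p0,b)→(p0,a,→)
state=p0 head=5 tape=aaa_a[a]b___   (p0,a)→(p2,_,·)
state=p2 head=5 tape=aaa_a[_]b___   (p2,_)→(p3,a,→)
state=p3 head=6 tape=aaa_aa[b]___   (p3,b)→(p0,_,→)
state=p0 head=7 tape=aaa_aa_[_]__   (p0,_)→(p1,a,←)
state=p1 head=6 tape=aaa_aa[_]a__   (p1,_)→(p2,a,·)
state=p2 head=6 tape=aaa_aa[a]a__   (p2,a)→(p2,b,→)
state=p2 head=7 tape=aaa_aab[a]__   (p2,a)→(p2,b,→)
state=p2 head=8 tape=aaa_aabb[_]_   (p2,_)→(p3,a,→)
state=p3 head=9 tape=aaa_aabba[_]
No transition is defined for (p3, _); M halts in state p3.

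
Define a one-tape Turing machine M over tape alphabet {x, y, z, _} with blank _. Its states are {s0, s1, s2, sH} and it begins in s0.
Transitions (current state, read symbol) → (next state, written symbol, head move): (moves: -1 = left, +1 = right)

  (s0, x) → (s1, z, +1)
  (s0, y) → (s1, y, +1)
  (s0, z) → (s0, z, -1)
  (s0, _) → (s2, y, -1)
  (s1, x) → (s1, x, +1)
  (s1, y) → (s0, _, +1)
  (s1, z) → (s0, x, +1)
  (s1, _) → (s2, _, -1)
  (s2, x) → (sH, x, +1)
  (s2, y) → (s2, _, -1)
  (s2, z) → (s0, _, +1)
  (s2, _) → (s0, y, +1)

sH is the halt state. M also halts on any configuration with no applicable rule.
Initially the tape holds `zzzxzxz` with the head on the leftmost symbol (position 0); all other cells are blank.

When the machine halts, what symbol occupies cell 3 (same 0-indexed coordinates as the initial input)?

z

s0 | __[z]zzxzxz_   read z → write z, move -1, go to s0
s0 | _[_]zzzxzxz_   read _ → write y, move -1, go to s2
s2 | [_]yzzzxzxz_   read _ → write y, move +1, go to s0
s0 | y[y]zzzxzxz_   read y → write y, move +1, go to s1
s1 | yy[z]zzxzxz_   read z → write x, move +1, go to s0
s0 | yyx[z]zxzxz_   read z → write z, move -1, go to s0
s0 | yy[x]zzxzxz_   read x → write z, move +1, go to s1
s1 | yyz[z]zxzxz_   read z → write x, move +1, go to s0
s0 | yyzx[z]xzxz_   read z → write z, move -1, go to s0
s0 | yyz[x]zxzxz_   read x → write z, move +1, go to s1
s1 | yyzz[z]xzxz_   read z → write x, move +1, go to s0
s0 | yyzzx[x]zxz_   read x → write z, move +1, go to s1
s1 | yyzzxz[z]xz_   read z → write x, move +1, go to s0
s0 | yyzzxzx[x]z_   read x → write z, move +1, go to s1
s1 | yyzzxzxz[z]_   read z → write x, move +1, go to s0
s0 | yyzzxzxzx[_]   read _ → write y, move -1, go to s2
s2 | yyzzxzxz[x]y   read x → write x, move +1, go to sH
sH | yyzzxzxzx[y]
Cell 3 holds z when M halts.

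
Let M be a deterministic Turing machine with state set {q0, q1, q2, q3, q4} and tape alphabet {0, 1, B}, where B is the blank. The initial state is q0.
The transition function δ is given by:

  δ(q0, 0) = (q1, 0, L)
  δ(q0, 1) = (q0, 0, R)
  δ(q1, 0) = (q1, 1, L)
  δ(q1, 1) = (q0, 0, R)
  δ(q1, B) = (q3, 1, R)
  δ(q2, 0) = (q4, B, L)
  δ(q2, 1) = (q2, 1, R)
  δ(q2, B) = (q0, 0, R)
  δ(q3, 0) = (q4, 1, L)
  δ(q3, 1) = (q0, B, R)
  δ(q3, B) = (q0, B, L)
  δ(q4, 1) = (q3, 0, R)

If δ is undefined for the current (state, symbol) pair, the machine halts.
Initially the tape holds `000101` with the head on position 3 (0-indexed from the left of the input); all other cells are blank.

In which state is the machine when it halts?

state=q0 head=3 tape=B000[1]01B   (q0,1)→(q0,0,R)
state=q0 head=4 tape=B0000[0]1B   (q0,0)→(q1,0,L)
state=q1 head=3 tape=B000[0]01B   (q1,0)→(q1,1,L)
state=q1 head=2 tape=B00[0]101B   (q1,0)→(q1,1,L)
state=q1 head=1 tape=B0[0]1101B   (q1,0)→(q1,1,L)
state=q1 head=0 tape=B[0]11101B   (q1,0)→(q1,1,L)
state=q1 head=-1 tape=[B]111101B   (q1,B)→(q3,1,R)
state=q3 head=0 tape=1[1]11101B   (q3,1)→(q0,B,R)
state=q0 head=1 tape=1B[1]1101B   (q0,1)→(q0,0,R)
state=q0 head=2 tape=1B0[1]101B   (q0,1)→(q0,0,R)
state=q0 head=3 tape=1B00[1]01B   (q0,1)→(q0,0,R)
state=q0 head=4 tape=1B000[0]1B   (q0,0)→(q1,0,L)
state=q1 head=3 tape=1B00[0]01B   (q1,0)→(q1,1,L)
state=q1 head=2 tape=1B0[0]101B   (q1,0)→(q1,1,L)
state=q1 head=1 tape=1B[0]1101B   (q1,0)→(q1,1,L)
state=q1 head=0 tape=1[B]11101B   (q1,B)→(q3,1,R)
state=q3 head=1 tape=11[1]1101B   (q3,1)→(q0,B,R)
state=q0 head=2 tape=11B[1]101B   (q0,1)→(q0,0,R)
state=q0 head=3 tape=11B0[1]01B   (q0,1)→(q0,0,R)
state=q0 head=4 tape=11B00[0]1B   (q0,0)→(q1,0,L)
state=q1 head=3 tape=11B0[0]01B   (q1,0)→(q1,1,L)
state=q1 head=2 tape=11B[0]101B   (q1,0)→(q1,1,L)
state=q1 head=1 tape=11[B]1101B   (q1,B)→(q3,1,R)
state=q3 head=2 tape=111[1]101B   (q3,1)→(q0,B,R)
state=q0 head=3 tape=111B[1]01B   (q0,1)→(q0,0,R)
state=q0 head=4 tape=111B0[0]1B   (q0,0)→(q1,0,L)
state=q1 head=3 tape=111B[0]01B   (q1,0)→(q1,1,L)
state=q1 head=2 tape=111[B]101B   (q1,B)→(q3,1,R)
state=q3 head=3 tape=1111[1]01B   (q3,1)→(q0,B,R)
state=q0 head=4 tape=1111B[0]1B   (q0,0)→(q1,0,L)
state=q1 head=3 tape=1111[B]01B   (q1,B)→(q3,1,R)
state=q3 head=4 tape=11111[0]1B   (q3,0)→(q4,1,L)
state=q4 head=3 tape=1111[1]11B   (q4,1)→(q3,0,R)
state=q3 head=4 tape=11110[1]1B   (q3,1)→(q0,B,R)
state=q0 head=5 tape=11110B[1]B   (q0,1)→(q0,0,R)
state=q0 head=6 tape=11110B0[B]
No transition is defined for (q0, B); M halts in state q0.

q0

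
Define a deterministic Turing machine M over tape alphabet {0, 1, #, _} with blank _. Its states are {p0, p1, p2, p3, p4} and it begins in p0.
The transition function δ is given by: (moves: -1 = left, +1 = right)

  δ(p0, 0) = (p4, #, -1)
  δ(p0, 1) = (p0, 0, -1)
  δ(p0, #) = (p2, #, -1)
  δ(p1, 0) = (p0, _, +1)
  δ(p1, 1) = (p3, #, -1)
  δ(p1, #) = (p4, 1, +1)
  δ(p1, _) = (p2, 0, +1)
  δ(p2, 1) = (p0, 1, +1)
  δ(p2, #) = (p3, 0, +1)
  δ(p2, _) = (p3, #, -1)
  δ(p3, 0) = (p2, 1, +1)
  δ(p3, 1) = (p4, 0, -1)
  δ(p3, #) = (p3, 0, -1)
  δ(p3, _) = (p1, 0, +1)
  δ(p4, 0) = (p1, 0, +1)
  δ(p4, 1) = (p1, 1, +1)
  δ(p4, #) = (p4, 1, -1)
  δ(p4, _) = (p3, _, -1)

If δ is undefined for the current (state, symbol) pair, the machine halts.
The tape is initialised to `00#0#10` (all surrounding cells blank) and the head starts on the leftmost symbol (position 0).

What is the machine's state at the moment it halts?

state=p0 head=0 tape=__[0]0#0#10   (p0,0)→(p4,#,-1)
state=p4 head=-1 tape=_[_]#0#0#10   (p4,_)→(p3,_,-1)
state=p3 head=-2 tape=[_]_#0#0#10   (p3,_)→(p1,0,+1)
state=p1 head=-1 tape=0[_]#0#0#10   (p1,_)→(p2,0,+1)
state=p2 head=0 tape=00[#]0#0#10   (p2,#)→(p3,0,+1)
state=p3 head=1 tape=000[0]#0#10   (p3,0)→(p2,1,+1)
state=p2 head=2 tape=0001[#]0#10   (p2,#)→(p3,0,+1)
state=p3 head=3 tape=00010[0]#10   (p3,0)→(p2,1,+1)
state=p2 head=4 tape=000101[#]10   (p2,#)→(p3,0,+1)
state=p3 head=5 tape=0001010[1]0   (p3,1)→(p4,0,-1)
state=p4 head=4 tape=000101[0]00   (p4,0)→(p1,0,+1)
state=p1 head=5 tape=0001010[0]0   (p1,0)→(p0,_,+1)
state=p0 head=6 tape=0001010_[0]   (p0,0)→(p4,#,-1)
state=p4 head=5 tape=0001010[_]#   (p4,_)→(p3,_,-1)
state=p3 head=4 tape=000101[0]_#   (p3,0)→(p2,1,+1)
state=p2 head=5 tape=0001011[_]#   (p2,_)→(p3,#,-1)
state=p3 head=4 tape=000101[1]##   (p3,1)→(p4,0,-1)
state=p4 head=3 tape=00010[1]0##   (p4,1)→(p1,1,+1)
state=p1 head=4 tape=000101[0]##   (p1,0)→(p0,_,+1)
state=p0 head=5 tape=000101_[#]#   (p0,#)→(p2,#,-1)
state=p2 head=4 tape=000101[_]##   (p2,_)→(p3,#,-1)
state=p3 head=3 tape=00010[1]###   (p3,1)→(p4,0,-1)
state=p4 head=2 tape=0001[0]0###   (p4,0)→(p1,0,+1)
state=p1 head=3 tape=00010[0]###   (p1,0)→(p0,_,+1)
state=p0 head=4 tape=00010_[#]##   (p0,#)→(p2,#,-1)
state=p2 head=3 tape=00010[_]###   (p2,_)→(p3,#,-1)
state=p3 head=2 tape=0001[0]####   (p3,0)→(p2,1,+1)
state=p2 head=3 tape=00011[#]###   (p2,#)→(p3,0,+1)
state=p3 head=4 tape=000110[#]##   (p3,#)→(p3,0,-1)
state=p3 head=3 tape=00011[0]0##   (p3,0)→(p2,1,+1)
state=p2 head=4 tape=000111[0]##
No transition is defined for (p2, 0); M halts in state p2.

p2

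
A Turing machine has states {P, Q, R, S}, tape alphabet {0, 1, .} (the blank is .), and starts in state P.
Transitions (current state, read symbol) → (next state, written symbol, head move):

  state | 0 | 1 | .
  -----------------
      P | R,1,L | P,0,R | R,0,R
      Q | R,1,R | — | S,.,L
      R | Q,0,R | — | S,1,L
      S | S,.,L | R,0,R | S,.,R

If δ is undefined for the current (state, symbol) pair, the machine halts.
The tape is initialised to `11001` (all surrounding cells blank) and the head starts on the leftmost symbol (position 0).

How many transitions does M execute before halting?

4

state=P head=0 tape=[1]1001   (P,1)→(P,0,R)
state=P head=1 tape=0[1]001   (P,1)→(P,0,R)
state=P head=2 tape=00[0]01   (P,0)→(R,1,L)
state=R head=1 tape=0[0]101   (R,0)→(Q,0,R)
state=Q head=2 tape=00[1]01
M halts after 4 transitions.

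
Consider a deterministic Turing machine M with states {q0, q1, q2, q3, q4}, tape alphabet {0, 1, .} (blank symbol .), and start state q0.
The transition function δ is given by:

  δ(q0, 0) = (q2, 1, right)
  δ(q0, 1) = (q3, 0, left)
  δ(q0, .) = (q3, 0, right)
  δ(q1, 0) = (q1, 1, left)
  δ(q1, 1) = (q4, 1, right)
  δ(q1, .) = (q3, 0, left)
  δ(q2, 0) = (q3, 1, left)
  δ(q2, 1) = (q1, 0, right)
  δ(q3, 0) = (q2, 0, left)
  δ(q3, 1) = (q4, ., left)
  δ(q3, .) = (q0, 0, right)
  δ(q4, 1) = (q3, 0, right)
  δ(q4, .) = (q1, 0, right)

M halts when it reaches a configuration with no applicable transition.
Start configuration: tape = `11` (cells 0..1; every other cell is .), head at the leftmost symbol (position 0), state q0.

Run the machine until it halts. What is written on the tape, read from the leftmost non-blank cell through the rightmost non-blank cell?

010.10

q0 | ...[1]1.   read 1 → write 0, move left, go to q3
q3 | ..[.]01.   read . → write 0, move right, go to q0
q0 | ..0[0]1.   read 0 → write 1, move right, go to q2
q2 | ..01[1].   read 1 → write 0, move right, go to q1
q1 | ..010[.]   read . → write 0, move left, go to q3
q3 | ..01[0]0   read 0 → write 0, move left, go to q2
q2 | ..0[1]00   read 1 → write 0, move right, go to q1
q1 | ..00[0]0   read 0 → write 1, move left, go to q1
q1 | ..0[0]10   read 0 → write 1, move left, go to q1
q1 | ..[0]110   read 0 → write 1, move left, go to q1
q1 | .[.]1110   read . → write 0, move left, go to q3
q3 | [.]01110   read . → write 0, move right, go to q0
q0 | 0[0]1110   read 0 → write 1, move right, go to q2
q2 | 01[1]110   read 1 → write 0, move right, go to q1
q1 | 010[1]10   read 1 → write 1, move right, go to q4
q4 | 0101[1]0   read 1 → write 0, move right, go to q3
q3 | 01010[0]   read 0 → write 0, move left, go to q2
q2 | 0101[0]0   read 0 → write 1, move left, go to q3
q3 | 010[1]10   read 1 → write ., move left, go to q4
q4 | 01[0].10
The non-blank tape span at halt is 010.10.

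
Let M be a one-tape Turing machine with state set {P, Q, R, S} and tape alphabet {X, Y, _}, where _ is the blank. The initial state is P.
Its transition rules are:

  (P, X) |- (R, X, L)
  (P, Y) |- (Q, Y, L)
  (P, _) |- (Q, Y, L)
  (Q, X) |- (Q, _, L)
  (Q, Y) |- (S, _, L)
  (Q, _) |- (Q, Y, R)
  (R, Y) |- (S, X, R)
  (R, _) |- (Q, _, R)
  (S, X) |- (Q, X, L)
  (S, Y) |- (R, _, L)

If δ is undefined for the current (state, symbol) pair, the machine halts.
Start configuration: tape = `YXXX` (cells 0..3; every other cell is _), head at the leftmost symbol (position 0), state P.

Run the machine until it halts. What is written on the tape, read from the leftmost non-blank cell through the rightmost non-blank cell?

X___X

state=P head=0 tape=__[Y]XXX   (P,Y)→(Q,Y,L)
state=Q head=-1 tape=_[_]YXXX   (Q,_)→(Q,Y,R)
state=Q head=0 tape=_Y[Y]XXX   (Q,Y)→(S,_,L)
state=S head=-1 tape=_[Y]_XXX   (S,Y)→(R,_,L)
state=R head=-2 tape=[_]__XXX   (R,_)→(Q,_,R)
state=Q head=-1 tape=_[_]_XXX   (Q,_)→(Q,Y,R)
state=Q head=0 tape=_Y[_]XXX   (Q,_)→(Q,Y,R)
state=Q head=1 tape=_YY[X]XX   (Q,X)→(Q,_,L)
state=Q head=0 tape=_Y[Y]_XX   (Q,Y)→(S,_,L)
state=S head=-1 tape=_[Y]__XX   (S,Y)→(R,_,L)
state=R head=-2 tape=[_]___XX   (R,_)→(Q,_,R)
state=Q head=-1 tape=_[_]__XX   (Q,_)→(Q,Y,R)
state=Q head=0 tape=_Y[_]_XX   (Q,_)→(Q,Y,R)
state=Q head=1 tape=_YY[_]XX   (Q,_)→(Q,Y,R)
state=Q head=2 tape=_YYY[X]X   (Q,X)→(Q,_,L)
state=Q head=1 tape=_YY[Y]_X   (Q,Y)→(S,_,L)
state=S head=0 tape=_Y[Y]__X   (S,Y)→(R,_,L)
state=R head=-1 tape=_[Y]___X   (R,Y)→(S,X,R)
state=S head=0 tape=_X[_]__X
The non-blank tape span at halt is X___X.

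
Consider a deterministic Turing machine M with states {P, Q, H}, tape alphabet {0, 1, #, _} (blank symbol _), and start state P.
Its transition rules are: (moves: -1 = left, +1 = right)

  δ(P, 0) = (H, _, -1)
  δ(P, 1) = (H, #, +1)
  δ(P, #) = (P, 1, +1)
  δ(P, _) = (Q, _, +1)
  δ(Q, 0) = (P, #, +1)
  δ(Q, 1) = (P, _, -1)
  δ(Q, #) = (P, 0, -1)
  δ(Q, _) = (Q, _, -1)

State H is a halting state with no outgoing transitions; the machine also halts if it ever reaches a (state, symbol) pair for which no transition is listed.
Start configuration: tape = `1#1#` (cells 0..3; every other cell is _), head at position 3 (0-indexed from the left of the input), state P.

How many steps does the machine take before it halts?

6

state=P head=3 tape=1#1[#]__   (P,#)→(P,1,+1)
state=P head=4 tape=1#11[_]_   (P,_)→(Q,_,+1)
state=Q head=5 tape=1#11_[_]   (Q,_)→(Q,_,-1)
state=Q head=4 tape=1#11[_]_   (Q,_)→(Q,_,-1)
state=Q head=3 tape=1#1[1]__   (Q,1)→(P,_,-1)
state=P head=2 tape=1#[1]___   (P,1)→(H,#,+1)
state=H head=3 tape=1##[_]__
M halts after 6 transitions.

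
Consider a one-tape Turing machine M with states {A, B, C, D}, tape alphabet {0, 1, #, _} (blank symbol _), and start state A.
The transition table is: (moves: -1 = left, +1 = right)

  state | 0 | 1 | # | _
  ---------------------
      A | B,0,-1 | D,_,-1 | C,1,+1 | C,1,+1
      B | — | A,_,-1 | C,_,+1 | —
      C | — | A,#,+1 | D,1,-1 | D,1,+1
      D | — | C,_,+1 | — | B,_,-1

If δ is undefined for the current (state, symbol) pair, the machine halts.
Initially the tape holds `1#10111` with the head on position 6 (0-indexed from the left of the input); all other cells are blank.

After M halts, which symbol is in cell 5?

_

A | 1#1011[1]_   read 1 → write _, move -1, go to D
D | 1#101[1]__   read 1 → write _, move +1, go to C
C | 1#101_[_]_   read _ → write 1, move +1, go to D
D | 1#101_1[_]   read _ → write _, move -1, go to B
B | 1#101_[1]_   read 1 → write _, move -1, go to A
A | 1#101[_]__   read _ → write 1, move +1, go to C
C | 1#1011[_]_   read _ → write 1, move +1, go to D
D | 1#10111[_]   read _ → write _, move -1, go to B
B | 1#1011[1]_   read 1 → write _, move -1, go to A
A | 1#101[1]__   read 1 → write _, move -1, go to D
D | 1#10[1]___   read 1 → write _, move +1, go to C
C | 1#10_[_]__   read _ → write 1, move +1, go to D
D | 1#10_1[_]_   read _ → write _, move -1, go to B
B | 1#10_[1]__   read 1 → write _, move -1, go to A
A | 1#10[_]___   read _ → write 1, move +1, go to C
C | 1#101[_]__   read _ → write 1, move +1, go to D
D | 1#1011[_]_   read _ → write _, move -1, go to B
B | 1#101[1]__   read 1 → write _, move -1, go to A
A | 1#10[1]___   read 1 → write _, move -1, go to D
D | 1#1[0]____
Cell 5 holds _ when M halts.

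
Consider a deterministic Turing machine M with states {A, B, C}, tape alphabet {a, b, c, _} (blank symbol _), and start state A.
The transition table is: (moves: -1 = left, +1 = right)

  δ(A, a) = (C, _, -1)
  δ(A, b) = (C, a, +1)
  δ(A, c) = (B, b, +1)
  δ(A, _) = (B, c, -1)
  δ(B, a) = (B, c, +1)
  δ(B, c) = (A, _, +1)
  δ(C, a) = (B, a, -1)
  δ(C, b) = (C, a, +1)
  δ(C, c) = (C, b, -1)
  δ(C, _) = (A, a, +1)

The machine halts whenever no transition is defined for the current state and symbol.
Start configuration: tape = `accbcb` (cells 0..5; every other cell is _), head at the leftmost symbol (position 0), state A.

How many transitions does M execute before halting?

10

A | _[a]ccbcb   read a → write _, move -1, go to C
C | [_]_ccbcb   read _ → write a, move +1, go to A
A | a[_]ccbcb   read _ → write c, move -1, go to B
B | [a]cccbcb   read a → write c, move +1, go to B
B | c[c]ccbcb   read c → write _, move +1, go to A
A | c_[c]cbcb   read c → write b, move +1, go to B
B | c_b[c]bcb   read c → write _, move +1, go to A
A | c_b_[b]cb   read b → write a, move +1, go to C
C | c_b_a[c]b   read c → write b, move -1, go to C
C | c_b_[a]bb   read a → write a, move -1, go to B
B | c_b[_]abb
M halts after 10 transitions.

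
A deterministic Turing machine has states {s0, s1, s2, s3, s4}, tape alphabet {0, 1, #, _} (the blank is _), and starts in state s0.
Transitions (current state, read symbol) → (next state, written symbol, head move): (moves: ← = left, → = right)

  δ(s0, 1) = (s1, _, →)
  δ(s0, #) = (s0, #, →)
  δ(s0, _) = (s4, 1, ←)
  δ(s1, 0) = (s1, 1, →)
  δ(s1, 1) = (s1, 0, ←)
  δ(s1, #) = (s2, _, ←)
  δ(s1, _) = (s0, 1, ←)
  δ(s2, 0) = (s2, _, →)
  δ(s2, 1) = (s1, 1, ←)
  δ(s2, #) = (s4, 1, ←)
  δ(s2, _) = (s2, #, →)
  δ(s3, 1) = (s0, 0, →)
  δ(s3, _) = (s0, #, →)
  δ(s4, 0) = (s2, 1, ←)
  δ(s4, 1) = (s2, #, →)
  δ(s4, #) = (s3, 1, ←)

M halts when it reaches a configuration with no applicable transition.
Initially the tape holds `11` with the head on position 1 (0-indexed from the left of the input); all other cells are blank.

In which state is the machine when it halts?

state=s0 head=1 tape=__1[1]_   (s0,1)→(s1,_,→)
state=s1 head=2 tape=__1_[_]   (s1,_)→(s0,1,←)
state=s0 head=1 tape=__1[_]1   (s0,_)→(s4,1,←)
state=s4 head=0 tape=__[1]11   (s4,1)→(s2,#,→)
state=s2 head=1 tape=__#[1]1   (s2,1)→(s1,1,←)
state=s1 head=0 tape=__[#]11   (s1,#)→(s2,_,←)
state=s2 head=-1 tape=_[_]_11   (s2,_)→(s2,#,→)
state=s2 head=0 tape=_#[_]11   (s2,_)→(s2,#,→)
state=s2 head=1 tape=_##[1]1   (s2,1)→(s1,1,←)
state=s1 head=0 tape=_#[#]11   (s1,#)→(s2,_,←)
state=s2 head=-1 tape=_[#]_11   (s2,#)→(s4,1,←)
state=s4 head=-2 tape=[_]1_11
No transition is defined for (s4, _); M halts in state s4.

s4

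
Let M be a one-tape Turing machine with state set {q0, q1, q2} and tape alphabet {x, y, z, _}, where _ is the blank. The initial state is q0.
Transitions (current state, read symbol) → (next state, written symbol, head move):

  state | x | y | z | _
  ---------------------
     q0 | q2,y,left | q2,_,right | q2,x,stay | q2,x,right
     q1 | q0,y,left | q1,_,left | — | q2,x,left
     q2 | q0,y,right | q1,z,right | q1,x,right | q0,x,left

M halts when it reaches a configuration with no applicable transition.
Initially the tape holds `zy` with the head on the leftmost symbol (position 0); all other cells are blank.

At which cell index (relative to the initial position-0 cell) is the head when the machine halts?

q0 | [z]y___   read z → write x, move stay, go to q2
q2 | [x]y___   read x → write y, move right, go to q0
q0 | y[y]___   read y → write _, move right, go to q2
q2 | y_[_]__   read _ → write x, move left, go to q0
q0 | y[_]x__   read _ → write x, move right, go to q2
q2 | yx[x]__   read x → write y, move right, go to q0
q0 | yxy[_]_   read _ → write x, move right, go to q2
q2 | yxyx[_]   read _ → write x, move left, go to q0
q0 | yxy[x]x   read x → write y, move left, go to q2
q2 | yx[y]yx   read y → write z, move right, go to q1
q1 | yxz[y]x   read y → write _, move left, go to q1
q1 | yx[z]_x
At halt the head is at cell 2.

2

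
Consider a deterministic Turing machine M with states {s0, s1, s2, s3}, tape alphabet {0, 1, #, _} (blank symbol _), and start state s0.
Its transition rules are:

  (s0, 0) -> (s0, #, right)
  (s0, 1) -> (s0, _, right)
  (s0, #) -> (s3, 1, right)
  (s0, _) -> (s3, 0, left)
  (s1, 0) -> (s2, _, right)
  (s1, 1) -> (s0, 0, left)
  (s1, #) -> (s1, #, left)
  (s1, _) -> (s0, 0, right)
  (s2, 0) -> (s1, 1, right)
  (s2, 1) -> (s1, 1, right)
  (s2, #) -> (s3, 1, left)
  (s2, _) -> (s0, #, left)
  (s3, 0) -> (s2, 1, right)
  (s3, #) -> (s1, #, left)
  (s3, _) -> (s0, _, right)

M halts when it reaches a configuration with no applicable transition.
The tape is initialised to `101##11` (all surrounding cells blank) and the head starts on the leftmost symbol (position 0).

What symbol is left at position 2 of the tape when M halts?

_

state=s0 head=0 tape=[1]01##11   (s0,1)→(s0,_,right)
state=s0 head=1 tape=_[0]1##11   (s0,0)→(s0,#,right)
state=s0 head=2 tape=_#[1]##11   (s0,1)→(s0,_,right)
state=s0 head=3 tape=_#_[#]#11   (s0,#)→(s3,1,right)
state=s3 head=4 tape=_#_1[#]11   (s3,#)→(s1,#,left)
state=s1 head=3 tape=_#_[1]#11   (s1,1)→(s0,0,left)
state=s0 head=2 tape=_#[_]0#11   (s0,_)→(s3,0,left)
state=s3 head=1 tape=_[#]00#11   (s3,#)→(s1,#,left)
state=s1 head=0 tape=[_]#00#11   (s1,_)→(s0,0,right)
state=s0 head=1 tape=0[#]00#11   (s0,#)→(s3,1,right)
state=s3 head=2 tape=01[0]0#11   (s3,0)→(s2,1,right)
state=s2 head=3 tape=011[0]#11   (s2,0)→(s1,1,right)
state=s1 head=4 tape=0111[#]11   (s1,#)→(s1,#,left)
state=s1 head=3 tape=011[1]#11   (s1,1)→(s0,0,left)
state=s0 head=2 tape=01[1]0#11   (s0,1)→(s0,_,right)
state=s0 head=3 tape=01_[0]#11   (s0,0)→(s0,#,right)
state=s0 head=4 tape=01_#[#]11   (s0,#)→(s3,1,right)
state=s3 head=5 tape=01_#1[1]1
Cell 2 holds _ when M halts.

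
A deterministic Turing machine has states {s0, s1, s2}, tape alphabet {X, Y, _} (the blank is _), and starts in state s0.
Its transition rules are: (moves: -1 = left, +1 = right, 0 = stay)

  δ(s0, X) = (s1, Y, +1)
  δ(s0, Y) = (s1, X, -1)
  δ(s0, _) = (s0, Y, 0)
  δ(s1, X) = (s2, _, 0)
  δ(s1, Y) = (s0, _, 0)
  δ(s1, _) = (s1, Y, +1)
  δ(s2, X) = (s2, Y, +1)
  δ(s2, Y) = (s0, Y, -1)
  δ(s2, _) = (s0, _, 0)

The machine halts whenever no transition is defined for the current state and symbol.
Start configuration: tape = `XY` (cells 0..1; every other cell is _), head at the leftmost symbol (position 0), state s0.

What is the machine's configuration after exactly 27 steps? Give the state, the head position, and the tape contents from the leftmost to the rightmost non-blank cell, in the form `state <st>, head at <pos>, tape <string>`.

state s0, head at -2, tape YYXXX

state=s0 head=0 tape=___[X]Y   (s0,X)→(s1,Y,+1)
state=s1 head=1 tape=___Y[Y]   (s1,Y)→(s0,_,0)
state=s0 head=1 tape=___Y[_]   (s0,_)→(s0,Y,0)
state=s0 head=1 tape=___Y[Y]   (s0,Y)→(s1,X,-1)
state=s1 head=0 tape=___[Y]X   (s1,Y)→(s0,_,0)
state=s0 head=0 tape=___[_]X   (s0,_)→(s0,Y,0)
state=s0 head=0 tape=___[Y]X   (s0,Y)→(s1,X,-1)
state=s1 head=-1 tape=__[_]XX   (s1,_)→(s1,Y,+1)
state=s1 head=0 tape=__Y[X]X   (s1,X)→(s2,_,0)
state=s2 head=0 tape=__Y[_]X   (s2,_)→(s0,_,0)
state=s0 head=0 tape=__Y[_]X   (s0,_)→(s0,Y,0)
state=s0 head=0 tape=__Y[Y]X   (s0,Y)→(s1,X,-1)
state=s1 head=-1 tape=__[Y]XX   (s1,Y)→(s0,_,0)
state=s0 head=-1 tape=__[_]XX   (s0,_)→(s0,Y,0)
state=s0 head=-1 tape=__[Y]XX   (s0,Y)→(s1,X,-1)
state=s1 head=-2 tape=_[_]XXX   (s1,_)→(s1,Y,+1)
state=s1 head=-1 tape=_Y[X]XX   (s1,X)→(s2,_,0)
state=s2 head=-1 tape=_Y[_]XX   (s2,_)→(s0,_,0)
state=s0 head=-1 tape=_Y[_]XX   (s0,_)→(s0,Y,0)
state=s0 head=-1 tape=_Y[Y]XX   (s0,Y)→(s1,X,-1)
state=s1 head=-2 tape=_[Y]XXX   (s1,Y)→(s0,_,0)
state=s0 head=-2 tape=_[_]XXX   (s0,_)→(s0,Y,0)
state=s0 head=-2 tape=_[Y]XXX   (s0,Y)→(s1,X,-1)
state=s1 head=-3 tape=[_]XXXX   (s1,_)→(s1,Y,+1)
state=s1 head=-2 tape=Y[X]XXX   (s1,X)→(s2,_,0)
state=s2 head=-2 tape=Y[_]XXX   (s2,_)→(s0,_,0)
state=s0 head=-2 tape=Y[_]XXX   (s0,_)→(s0,Y,0)
state=s0 head=-2 tape=Y[Y]XXX
After 27 steps: state s0, head at -2, tape YYXXX.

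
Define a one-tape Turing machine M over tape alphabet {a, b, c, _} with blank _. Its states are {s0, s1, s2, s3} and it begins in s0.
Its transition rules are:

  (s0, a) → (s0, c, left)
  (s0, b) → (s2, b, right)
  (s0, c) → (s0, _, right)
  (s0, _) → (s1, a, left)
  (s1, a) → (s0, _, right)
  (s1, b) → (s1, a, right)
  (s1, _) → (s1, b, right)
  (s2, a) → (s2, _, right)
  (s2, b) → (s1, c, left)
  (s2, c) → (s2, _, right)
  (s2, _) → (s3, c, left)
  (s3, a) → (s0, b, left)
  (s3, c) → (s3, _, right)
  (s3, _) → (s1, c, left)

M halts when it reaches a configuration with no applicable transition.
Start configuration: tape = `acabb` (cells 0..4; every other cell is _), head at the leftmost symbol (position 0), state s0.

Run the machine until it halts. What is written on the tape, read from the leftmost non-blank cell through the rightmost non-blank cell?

s0 | __[a]cabb   read a → write c, move left, go to s0
s0 | _[_]ccabb   read _ → write a, move left, go to s1
s1 | [_]accabb   read _ → write b, move right, go to s1
s1 | b[a]ccabb   read a → write _, move right, go to s0
s0 | b_[c]cabb   read c → write _, move right, go to s0
s0 | b__[c]abb   read c → write _, move right, go to s0
s0 | b___[a]bb   read a → write c, move left, go to s0
s0 | b__[_]cbb   read _ → write a, move left, go to s1
s1 | b_[_]acbb   read _ → write b, move right, go to s1
s1 | b_b[a]cbb   read a → write _, move right, go to s0
s0 | b_b_[c]bb   read c → write _, move right, go to s0
s0 | b_b__[b]b   read b → write b, move right, go to s2
s2 | b_b__b[b]   read b → write c, move left, go to s1
s1 | b_b__[b]c   read b → write a, move right, go to s1
s1 | b_b__a[c]
The non-blank tape span at halt is b_b__ac.

b_b__ac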